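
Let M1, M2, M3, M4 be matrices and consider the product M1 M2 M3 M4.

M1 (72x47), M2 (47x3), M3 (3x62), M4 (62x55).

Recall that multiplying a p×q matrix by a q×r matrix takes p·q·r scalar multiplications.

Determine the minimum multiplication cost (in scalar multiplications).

32262

Adjacent pairs: M1M2 = 72·47·3 = 10152; M2M3 = 47·3·62 = 8742; M3M4 = 3·62·55 = 10230.
Length 3: M1..M3: k=1: 0+8742+72·47·62=218550; k=2: 10152+0+72·3·62=23544 → min 23544 | M2..M4: k=2: 0+10230+47·3·55=17985; k=3: 8742+0+47·62·55=169012 → min 17985.
Length 4: M1..M4: k=1: 0+17985+72·47·55=204105; k=2: 10152+10230+72·3·55=32262; k=3: 23544+0+72·62·55=269064 → min 32262.
Optimal order: ((M1 M2) (M3 M4)) with cost 32262.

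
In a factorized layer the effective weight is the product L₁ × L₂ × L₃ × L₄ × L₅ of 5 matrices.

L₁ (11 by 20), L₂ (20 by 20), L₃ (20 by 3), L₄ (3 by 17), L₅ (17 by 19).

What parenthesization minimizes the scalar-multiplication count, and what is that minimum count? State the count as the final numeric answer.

3456

Adjacent pairs: L₁L₂ = 11·20·20 = 4400; L₂L₃ = 20·20·3 = 1200; L₃L₄ = 20·3·17 = 1020; L₄L₅ = 3·17·19 = 969.
Length 3: L₁..L₃: k=1: 0+1200+11·20·3=1860; k=2: 4400+0+11·20·3=5060 → min 1860 | L₂..L₄: k=2: 0+1020+20·20·17=7820; k=3: 1200+0+20·3·17=2220 → min 2220 | L₃..L₅: k=3: 0+969+20·3·19=2109; k=4: 1020+0+20·17·19=7480 → min 2109.
Length 4: L₁..L₄: k=1: 0+2220+11·20·17=5960; k=2: 4400+1020+11·20·17=9160; k=3: 1860+0+11·3·17=2421 → min 2421 | L₂..L₅: k=2: 0+2109+20·20·19=9709; k=3: 1200+969+20·3·19=3309; k=4: 2220+0+20·17·19=8680 → min 3309.
Length 5: L₁..L₅: k=1: 0+3309+11·20·19=7489; k=2: 4400+2109+11·20·19=10689; k=3: 1860+969+11·3·19=3456; k=4: 2421+0+11·17·19=5974 → min 3456.
Optimal parenthesization: ((L₁ × (L₂ × L₃)) × (L₄ × L₅)) with cost 3456.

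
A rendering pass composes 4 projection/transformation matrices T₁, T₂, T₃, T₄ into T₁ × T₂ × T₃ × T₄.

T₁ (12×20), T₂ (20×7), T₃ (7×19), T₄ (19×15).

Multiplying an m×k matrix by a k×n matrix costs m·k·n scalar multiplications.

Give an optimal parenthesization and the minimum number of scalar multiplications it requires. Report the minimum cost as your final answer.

4935

Adjacent pairs: T₁T₂ = 12·20·7 = 1680; T₂T₃ = 20·7·19 = 2660; T₃T₄ = 7·19·15 = 1995.
Length 3: T₁..T₃: k=1: 0+2660+12·20·19=7220; k=2: 1680+0+12·7·19=3276 → min 3276 | T₂..T₄: k=2: 0+1995+20·7·15=4095; k=3: 2660+0+20·19·15=8360 → min 4095.
Length 4: T₁..T₄: k=1: 0+4095+12·20·15=7695; k=2: 1680+1995+12·7·15=4935; k=3: 3276+0+12·19·15=6696 → min 4935.
Optimal parenthesization: ((T₁ × T₂) × (T₃ × T₄)) with cost 4935.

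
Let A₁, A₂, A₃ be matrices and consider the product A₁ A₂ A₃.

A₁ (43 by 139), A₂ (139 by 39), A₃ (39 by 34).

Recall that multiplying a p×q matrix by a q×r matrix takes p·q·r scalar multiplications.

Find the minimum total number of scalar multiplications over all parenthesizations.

290121

Order (A₁ (A₂ A₃)): (A₂ A₃): 139×39 by 39×34 → 139×34, cost 139·39·34 = 184314; (A₁ (A₂ A₃)): 43×139 by 139×34 → 43×34, cost 43·139·34 = 203218; cumulative 387532. Total 387532.
Order ((A₁ A₂) A₃): (A₁ A₂): 43×139 by 139×39 → 43×39, cost 43·139·39 = 233103; ((A₁ A₂) A₃): 43×39 by 39×34 → 43×34, cost 43·39·34 = 57018; cumulative 290121. Total 290121.
Minimum: 290121.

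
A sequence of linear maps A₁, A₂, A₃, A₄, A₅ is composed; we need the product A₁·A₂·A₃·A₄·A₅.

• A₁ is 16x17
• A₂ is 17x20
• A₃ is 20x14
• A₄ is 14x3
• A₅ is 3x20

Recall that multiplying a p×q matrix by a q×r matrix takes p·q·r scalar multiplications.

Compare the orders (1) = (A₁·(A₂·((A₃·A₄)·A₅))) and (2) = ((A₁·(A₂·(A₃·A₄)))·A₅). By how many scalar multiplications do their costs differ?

10644

Order (1) = (A₁·(A₂·((A₃·A₄)·A₅))): (A₃·A₄): 20×14 by 14×3 → 20×3, cost 20·14·3 = 840; ((A₃·A₄)·A₅): 20×3 by 3×20 → 20×20, cost 20·3·20 = 1200; cumulative 2040; (A₂·((A₃·A₄)·A₅)): 17×20 by 20×20 → 17×20, cost 17·20·20 = 6800; cumulative 8840; (A₁·(A₂·((A₃·A₄)·A₅))): 16×17 by 17×20 → 16×20, cost 16·17·20 = 5440; cumulative 14280. Total 14280.
Order (2) = ((A₁·(A₂·(A₃·A₄)))·A₅): (A₃·A₄): 20×14 by 14×3 → 20×3, cost 20·14·3 = 840; (A₂·(A₃·A₄)): 17×20 by 20×3 → 17×3, cost 17·20·3 = 1020; cumulative 1860; (A₁·(A₂·(A₃·A₄))): 16×17 by 17×3 → 16×3, cost 16·17·3 = 816; cumulative 2676; ((A₁·(A₂·(A₃·A₄)))·A₅): 16×3 by 3×20 → 16×20, cost 16·3·20 = 960; cumulative 3636. Total 3636.
Difference: |14280 − 3636| = 10644.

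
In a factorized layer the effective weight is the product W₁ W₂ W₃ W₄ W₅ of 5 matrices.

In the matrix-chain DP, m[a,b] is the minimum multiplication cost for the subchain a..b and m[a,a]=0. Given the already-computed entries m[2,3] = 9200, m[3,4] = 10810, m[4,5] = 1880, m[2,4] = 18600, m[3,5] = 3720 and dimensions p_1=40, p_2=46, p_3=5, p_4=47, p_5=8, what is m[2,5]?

m[2,5] = min over k∈[2,4] of m[2,k]+m[k+1,5]+p_{1}·p_k·p_{5}.
k=2: 0 + 3720 + 40·46·8 = 18440; k=3: 9200 + 1880 + 40·5·8 = 12680; k=4: 18600 + 0 + 40·47·8 = 33640.
Minimum: 12680 at k=3.

12680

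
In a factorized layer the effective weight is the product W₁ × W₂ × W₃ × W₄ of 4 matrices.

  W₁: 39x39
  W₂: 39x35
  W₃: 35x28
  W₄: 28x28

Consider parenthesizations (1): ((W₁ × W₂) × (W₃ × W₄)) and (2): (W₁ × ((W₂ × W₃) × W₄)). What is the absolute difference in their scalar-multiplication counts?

7511

Order (1) = ((W₁ × W₂) × (W₃ × W₄)): (W₁ × W₂): 39×39 by 39×35 → 39×35, cost 39·39·35 = 53235; (W₃ × W₄): 35×28 by 28×28 → 35×28, cost 35·28·28 = 27440; ((W₁ × W₂) × (W₃ × W₄)): 39×35 by 35×28 → 39×28, cost 39·35·28 = 38220; cumulative 118895. Total 118895.
Order (2) = (W₁ × ((W₂ × W₃) × W₄)): (W₂ × W₃): 39×35 by 35×28 → 39×28, cost 39·35·28 = 38220; ((W₂ × W₃) × W₄): 39×28 by 28×28 → 39×28, cost 39·28·28 = 30576; cumulative 68796; (W₁ × ((W₂ × W₃) × W₄)): 39×39 by 39×28 → 39×28, cost 39·39·28 = 42588; cumulative 111384. Total 111384.
Difference: |118895 − 111384| = 7511.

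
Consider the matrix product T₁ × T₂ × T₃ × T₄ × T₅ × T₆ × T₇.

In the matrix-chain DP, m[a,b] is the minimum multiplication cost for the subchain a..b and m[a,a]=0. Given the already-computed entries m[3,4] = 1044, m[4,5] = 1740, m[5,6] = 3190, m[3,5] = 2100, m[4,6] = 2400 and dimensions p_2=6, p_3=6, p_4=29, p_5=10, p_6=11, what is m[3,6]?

2760

m[3,6] = min over k∈[3,5] of m[3,k]+m[k+1,6]+p_{2}·p_k·p_{6}.
k=3: 0 + 2400 + 6·6·11 = 2796; k=4: 1044 + 3190 + 6·29·11 = 6148; k=5: 2100 + 0 + 6·10·11 = 2760.
Minimum: 2760 at k=5.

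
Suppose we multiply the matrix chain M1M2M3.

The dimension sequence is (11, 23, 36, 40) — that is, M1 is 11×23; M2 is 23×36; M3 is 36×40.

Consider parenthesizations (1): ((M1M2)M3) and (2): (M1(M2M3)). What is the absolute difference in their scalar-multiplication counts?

Order (1) = ((M1M2)M3): (M1M2): 11×23 by 23×36 → 11×36, cost 11·23·36 = 9108; ((M1M2)M3): 11×36 by 36×40 → 11×40, cost 11·36·40 = 15840; cumulative 24948. Total 24948.
Order (2) = (M1(M2M3)): (M2M3): 23×36 by 36×40 → 23×40, cost 23·36·40 = 33120; (M1(M2M3)): 11×23 by 23×40 → 11×40, cost 11·23·40 = 10120; cumulative 43240. Total 43240.
Difference: |24948 − 43240| = 18292.

18292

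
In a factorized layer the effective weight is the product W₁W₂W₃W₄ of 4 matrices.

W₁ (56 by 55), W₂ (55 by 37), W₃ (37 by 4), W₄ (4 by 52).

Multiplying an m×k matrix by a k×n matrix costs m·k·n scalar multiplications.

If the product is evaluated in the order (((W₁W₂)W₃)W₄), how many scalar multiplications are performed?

(W₁W₂): 56×55 by 55×37 → 56×37, cost 56·55·37 = 113960
((W₁W₂)W₃): 56×37 by 37×4 → 56×4, cost 56·37·4 = 8288; cumulative 122248
(((W₁W₂)W₃)W₄): 56×4 by 4×52 → 56×52, cost 56·4·52 = 11648; cumulative 133896
Total: 133896 scalar multiplications.

133896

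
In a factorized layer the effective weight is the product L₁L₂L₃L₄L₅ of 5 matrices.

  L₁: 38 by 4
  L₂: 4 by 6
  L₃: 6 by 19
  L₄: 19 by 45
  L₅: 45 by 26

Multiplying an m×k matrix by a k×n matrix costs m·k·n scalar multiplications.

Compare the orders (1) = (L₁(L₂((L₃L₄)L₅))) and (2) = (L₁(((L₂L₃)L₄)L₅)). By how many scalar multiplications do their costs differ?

4218

Order (1) = (L₁(L₂((L₃L₄)L₅))): (L₃L₄): 6×19 by 19×45 → 6×45, cost 6·19·45 = 5130; ((L₃L₄)L₅): 6×45 by 45×26 → 6×26, cost 6·45·26 = 7020; cumulative 12150; (L₂((L₃L₄)L₅)): 4×6 by 6×26 → 4×26, cost 4·6·26 = 624; cumulative 12774; (L₁(L₂((L₃L₄)L₅))): 38×4 by 4×26 → 38×26, cost 38·4·26 = 3952; cumulative 16726. Total 16726.
Order (2) = (L₁(((L₂L₃)L₄)L₅)): (L₂L₃): 4×6 by 6×19 → 4×19, cost 4·6·19 = 456; ((L₂L₃)L₄): 4×19 by 19×45 → 4×45, cost 4·19·45 = 3420; cumulative 3876; (((L₂L₃)L₄)L₅): 4×45 by 45×26 → 4×26, cost 4·45·26 = 4680; cumulative 8556; (L₁(((L₂L₃)L₄)L₅)): 38×4 by 4×26 → 38×26, cost 38·4·26 = 3952; cumulative 12508. Total 12508.
Difference: |16726 − 12508| = 4218.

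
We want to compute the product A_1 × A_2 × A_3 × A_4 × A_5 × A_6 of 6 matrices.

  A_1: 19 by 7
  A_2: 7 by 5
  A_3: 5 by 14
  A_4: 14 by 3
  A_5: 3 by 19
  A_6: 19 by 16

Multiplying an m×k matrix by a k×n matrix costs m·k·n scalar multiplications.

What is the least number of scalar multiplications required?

Adjacent pairs: A_1A_2 = 19·7·5 = 665; A_2A_3 = 7·5·14 = 490; A_3A_4 = 5·14·3 = 210; A_4A_5 = 14·3·19 = 798; A_5A_6 = 3·19·16 = 912.
Length 3: A_1..A_3: k=1: 0+490+19·7·14=2352; k=2: 665+0+19·5·14=1995 → min 1995 | A_2..A_4: k=2: 0+210+7·5·3=315; k=3: 490+0+7·14·3=784 → min 315 | A_3..A_5: k=3: 0+798+5·14·19=2128; k=4: 210+0+5·3·19=495 → min 495 | A_4..A_6: k=4: 0+912+14·3·16=1584; k=5: 798+0+14·19·16=5054 → min 1584.
Length 4: A_1..A_4: k=1: 0+315+19·7·3=714; k=2: 665+210+19·5·3=1160; k=3: 1995+0+19·14·3=2793 → min 714 | A_2..A_5: k=2: 0+495+7·5·19=1160; k=3: 490+798+7·14·19=3150; k=4: 315+0+7·3·19=714 → min 714 | A_3..A_6: k=3: 0+1584+5·14·16=2704; k=4: 210+912+5·3·16=1362; k=5: 495+0+5·19·16=2015 → min 1362.
Length 5: A_1..A_5: k=1: 0+714+19·7·19=3241; k=2: 665+495+19·5·19=2965; k=3: 1995+798+19·14·19=7847; k=4: 714+0+19·3·19=1797 → min 1797 | A_2..A_6: k=2: 0+1362+7·5·16=1922; k=3: 490+1584+7·14·16=3642; k=4: 315+912+7·3·16=1563; k=5: 714+0+7·19·16=2842 → min 1563.
Length 6: A_1..A_6: k=1: 0+1563+19·7·16=3691; k=2: 665+1362+19·5·16=3547; k=3: 1995+1584+19·14·16=7835; k=4: 714+912+19·3·16=2538; k=5: 1797+0+19·19·16=7573 → min 2538.
Optimal order: ((A_1 × (A_2 × (A_3 × A_4))) × (A_5 × A_6)) with cost 2538.

2538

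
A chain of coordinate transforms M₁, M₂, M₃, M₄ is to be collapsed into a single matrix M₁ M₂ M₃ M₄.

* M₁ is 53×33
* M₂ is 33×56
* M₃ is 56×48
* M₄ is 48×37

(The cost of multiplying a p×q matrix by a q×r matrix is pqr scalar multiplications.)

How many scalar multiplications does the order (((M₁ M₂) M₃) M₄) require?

334536

(M₁ M₂): 53×33 by 33×56 → 53×56, cost 53·33·56 = 97944
((M₁ M₂) M₃): 53×56 by 56×48 → 53×48, cost 53·56·48 = 142464; cumulative 240408
(((M₁ M₂) M₃) M₄): 53×48 by 48×37 → 53×37, cost 53·48·37 = 94128; cumulative 334536
Total: 334536 scalar multiplications.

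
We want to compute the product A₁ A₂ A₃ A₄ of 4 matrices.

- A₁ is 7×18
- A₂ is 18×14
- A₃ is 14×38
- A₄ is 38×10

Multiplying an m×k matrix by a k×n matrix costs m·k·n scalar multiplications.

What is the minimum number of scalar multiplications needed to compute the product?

Adjacent pairs: A₁A₂ = 7·18·14 = 1764; A₂A₃ = 18·14·38 = 9576; A₃A₄ = 14·38·10 = 5320.
Length 3: A₁..A₃: k=1: 0+9576+7·18·38=14364; k=2: 1764+0+7·14·38=5488 → min 5488 | A₂..A₄: k=2: 0+5320+18·14·10=7840; k=3: 9576+0+18·38·10=16416 → min 7840.
Length 4: A₁..A₄: k=1: 0+7840+7·18·10=9100; k=2: 1764+5320+7·14·10=8064; k=3: 5488+0+7·38·10=8148 → min 8064.
Optimal order: ((A₁ A₂) (A₃ A₄)) with cost 8064.

8064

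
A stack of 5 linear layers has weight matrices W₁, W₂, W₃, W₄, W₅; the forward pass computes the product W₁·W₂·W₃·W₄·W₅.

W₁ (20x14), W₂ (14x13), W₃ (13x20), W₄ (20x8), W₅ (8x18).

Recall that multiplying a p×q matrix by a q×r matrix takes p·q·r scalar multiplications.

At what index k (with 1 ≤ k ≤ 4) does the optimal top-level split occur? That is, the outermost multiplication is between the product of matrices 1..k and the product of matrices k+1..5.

4

Adjacent pairs: W₁W₂ = 20·14·13 = 3640; W₂W₃ = 14·13·20 = 3640; W₃W₄ = 13·20·8 = 2080; W₄W₅ = 20·8·18 = 2880.
Length 3: W₁..W₃: k=1: 0+3640+20·14·20=9240; k=2: 3640+0+20·13·20=8840 → min 8840 | W₂..W₄: k=2: 0+2080+14·13·8=3536; k=3: 3640+0+14·20·8=5880 → min 3536 | W₃..W₅: k=3: 0+2880+13·20·18=7560; k=4: 2080+0+13·8·18=3952 → min 3952.
Length 4: W₁..W₄: k=1: 0+3536+20·14·8=5776; k=2: 3640+2080+20·13·8=7800; k=3: 8840+0+20·20·8=12040 → min 5776 | W₂..W₅: k=2: 0+3952+14·13·18=7228; k=3: 3640+2880+14·20·18=11560; k=4: 3536+0+14·8·18=5552 → min 5552.
Top-level splits: k=1: (W₁..W₁)·(W₂..W₅) → 0+5552+20·14·18 = 10592; k=2: (W₁..W₂)·(W₃..W₅) → 3640+3952+20·13·18 = 12272; k=3: (W₁..W₃)·(W₄..W₅) → 8840+2880+20·20·18 = 18920; k=4: (W₁..W₄)·(W₅..W₅) → 5776+0+20·8·18 = 8656.
Best split is after W₄, i.e. k = 4.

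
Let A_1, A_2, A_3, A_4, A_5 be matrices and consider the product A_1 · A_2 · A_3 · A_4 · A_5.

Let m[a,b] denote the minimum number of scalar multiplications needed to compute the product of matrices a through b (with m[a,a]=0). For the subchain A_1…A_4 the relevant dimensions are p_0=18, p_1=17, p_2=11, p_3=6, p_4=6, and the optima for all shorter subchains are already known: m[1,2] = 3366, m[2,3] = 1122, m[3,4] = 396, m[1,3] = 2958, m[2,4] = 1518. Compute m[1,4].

m[1,4] = min over k∈[1,3] of m[1,k]+m[k+1,4]+p_{0}·p_k·p_{4}.
k=1: 0 + 1518 + 18·17·6 = 3354; k=2: 3366 + 396 + 18·11·6 = 4950; k=3: 2958 + 0 + 18·6·6 = 3606.
Minimum: 3354 at k=1.

3354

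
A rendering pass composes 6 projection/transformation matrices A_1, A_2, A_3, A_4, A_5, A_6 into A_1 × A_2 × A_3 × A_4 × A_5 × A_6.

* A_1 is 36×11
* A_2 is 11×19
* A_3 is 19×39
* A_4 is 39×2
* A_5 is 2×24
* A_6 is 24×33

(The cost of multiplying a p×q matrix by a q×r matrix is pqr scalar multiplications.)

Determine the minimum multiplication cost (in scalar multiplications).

Adjacent pairs: A_1A_2 = 36·11·19 = 7524; A_2A_3 = 11·19·39 = 8151; A_3A_4 = 19·39·2 = 1482; A_4A_5 = 39·2·24 = 1872; A_5A_6 = 2·24·33 = 1584.
Length 3: A_1..A_3: k=1: 0+8151+36·11·39=23595; k=2: 7524+0+36·19·39=34200 → min 23595 | A_2..A_4: k=2: 0+1482+11·19·2=1900; k=3: 8151+0+11·39·2=9009 → min 1900 | A_3..A_5: k=3: 0+1872+19·39·24=19656; k=4: 1482+0+19·2·24=2394 → min 2394 | A_4..A_6: k=4: 0+1584+39·2·33=4158; k=5: 1872+0+39·24·33=32760 → min 4158.
Length 4: A_1..A_4: k=1: 0+1900+36·11·2=2692; k=2: 7524+1482+36·19·2=10374; k=3: 23595+0+36·39·2=26403 → min 2692 | A_2..A_5: k=2: 0+2394+11·19·24=7410; k=3: 8151+1872+11·39·24=20319; k=4: 1900+0+11·2·24=2428 → min 2428 | A_3..A_6: k=3: 0+4158+19·39·33=28611; k=4: 1482+1584+19·2·33=4320; k=5: 2394+0+19·24·33=17442 → min 4320.
Length 5: A_1..A_5: k=1: 0+2428+36·11·24=11932; k=2: 7524+2394+36·19·24=26334; k=3: 23595+1872+36·39·24=59163; k=4: 2692+0+36·2·24=4420 → min 4420 | A_2..A_6: k=2: 0+4320+11·19·33=11217; k=3: 8151+4158+11·39·33=26466; k=4: 1900+1584+11·2·33=4210; k=5: 2428+0+11·24·33=11140 → min 4210.
Length 6: A_1..A_6: k=1: 0+4210+36·11·33=17278; k=2: 7524+4320+36·19·33=34416; k=3: 23595+4158+36·39·33=74085; k=4: 2692+1584+36·2·33=6652; k=5: 4420+0+36·24·33=32932 → min 6652.
Optimal order: ((A_1 × (A_2 × (A_3 × A_4))) × (A_5 × A_6)) with cost 6652.

6652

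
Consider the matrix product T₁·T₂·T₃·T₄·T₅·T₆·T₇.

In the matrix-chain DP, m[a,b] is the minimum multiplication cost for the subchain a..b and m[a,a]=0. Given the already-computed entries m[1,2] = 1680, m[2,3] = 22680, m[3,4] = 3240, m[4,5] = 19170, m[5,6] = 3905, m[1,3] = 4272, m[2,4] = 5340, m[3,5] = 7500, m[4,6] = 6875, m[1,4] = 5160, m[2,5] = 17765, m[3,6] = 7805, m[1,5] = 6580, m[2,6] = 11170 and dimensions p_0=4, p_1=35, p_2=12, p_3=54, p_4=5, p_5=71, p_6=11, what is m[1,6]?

9285

m[1,6] = min over k∈[1,5] of m[1,k]+m[k+1,6]+p_{0}·p_k·p_{6}.
k=1: 0 + 11170 + 4·35·11 = 12710; k=2: 1680 + 7805 + 4·12·11 = 10013; k=3: 4272 + 6875 + 4·54·11 = 13523; k=4: 5160 + 3905 + 4·5·11 = 9285; k=5: 6580 + 0 + 4·71·11 = 9704.
Minimum: 9285 at k=4.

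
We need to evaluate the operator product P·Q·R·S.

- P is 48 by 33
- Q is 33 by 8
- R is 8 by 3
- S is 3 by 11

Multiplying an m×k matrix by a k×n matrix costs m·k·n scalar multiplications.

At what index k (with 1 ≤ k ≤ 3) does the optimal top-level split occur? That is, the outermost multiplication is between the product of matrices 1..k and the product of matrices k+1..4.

Adjacent pairs: PQ = 48·33·8 = 12672; QR = 33·8·3 = 792; RS = 8·3·11 = 264.
Length 3: P..R: k=1: 0+792+48·33·3=5544; k=2: 12672+0+48·8·3=13824 → min 5544 | Q..S: k=2: 0+264+33·8·11=3168; k=3: 792+0+33·3·11=1881 → min 1881.
Top-level splits: k=1: (P..P)·(Q..S) → 0+1881+48·33·11 = 19305; k=2: (P..Q)·(R..S) → 12672+264+48·8·11 = 17160; k=3: (P..R)·(S..S) → 5544+0+48·3·11 = 7128.
Best split is after R, i.e. k = 3.

3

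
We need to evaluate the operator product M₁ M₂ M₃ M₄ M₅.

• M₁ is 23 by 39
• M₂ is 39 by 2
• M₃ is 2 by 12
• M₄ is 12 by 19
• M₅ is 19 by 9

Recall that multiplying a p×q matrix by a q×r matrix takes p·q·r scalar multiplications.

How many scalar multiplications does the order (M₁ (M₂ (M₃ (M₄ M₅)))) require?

(M₄ M₅): 12×19 by 19×9 → 12×9, cost 12·19·9 = 2052
(M₃ (M₄ M₅)): 2×12 by 12×9 → 2×9, cost 2·12·9 = 216; cumulative 2268
(M₂ (M₃ (M₄ M₅))): 39×2 by 2×9 → 39×9, cost 39·2·9 = 702; cumulative 2970
(M₁ (M₂ (M₃ (M₄ M₅)))): 23×39 by 39×9 → 23×9, cost 23·39·9 = 8073; cumulative 11043
Total: 11043 scalar multiplications.

11043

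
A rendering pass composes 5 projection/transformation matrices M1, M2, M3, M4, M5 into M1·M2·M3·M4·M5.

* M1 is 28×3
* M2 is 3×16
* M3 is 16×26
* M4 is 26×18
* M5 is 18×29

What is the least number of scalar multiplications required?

Adjacent pairs: M1M2 = 28·3·16 = 1344; M2M3 = 3·16·26 = 1248; M3M4 = 16·26·18 = 7488; M4M5 = 26·18·29 = 13572.
Length 3: M1..M3: k=1: 0+1248+28·3·26=3432; k=2: 1344+0+28·16·26=12992 → min 3432 | M2..M4: k=2: 0+7488+3·16·18=8352; k=3: 1248+0+3·26·18=2652 → min 2652 | M3..M5: k=3: 0+13572+16·26·29=25636; k=4: 7488+0+16·18·29=15840 → min 15840.
Length 4: M1..M4: k=1: 0+2652+28·3·18=4164; k=2: 1344+7488+28·16·18=16896; k=3: 3432+0+28·26·18=16536 → min 4164 | M2..M5: k=2: 0+15840+3·16·29=17232; k=3: 1248+13572+3·26·29=17082; k=4: 2652+0+3·18·29=4218 → min 4218.
Length 5: M1..M5: k=1: 0+4218+28·3·29=6654; k=2: 1344+15840+28·16·29=30176; k=3: 3432+13572+28·26·29=38116; k=4: 4164+0+28·18·29=18780 → min 6654.
Optimal order: (M1·(((M2·M3)·M4)·M5)) with cost 6654.

6654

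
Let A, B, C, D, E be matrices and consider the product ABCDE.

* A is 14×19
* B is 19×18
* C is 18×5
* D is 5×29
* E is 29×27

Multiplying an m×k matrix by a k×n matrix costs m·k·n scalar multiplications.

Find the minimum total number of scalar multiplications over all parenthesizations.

Adjacent pairs: AB = 14·19·18 = 4788; BC = 19·18·5 = 1710; CD = 18·5·29 = 2610; DE = 5·29·27 = 3915.
Length 3: A..C: k=1: 0+1710+14·19·5=3040; k=2: 4788+0+14·18·5=6048 → min 3040 | B..D: k=2: 0+2610+19·18·29=12528; k=3: 1710+0+19·5·29=4465 → min 4465 | C..E: k=3: 0+3915+18·5·27=6345; k=4: 2610+0+18·29·27=16704 → min 6345.
Length 4: A..D: k=1: 0+4465+14·19·29=12179; k=2: 4788+2610+14·18·29=14706; k=3: 3040+0+14·5·29=5070 → min 5070 | B..E: k=2: 0+6345+19·18·27=15579; k=3: 1710+3915+19·5·27=8190; k=4: 4465+0+19·29·27=19342 → min 8190.
Length 5: A..E: k=1: 0+8190+14·19·27=15372; k=2: 4788+6345+14·18·27=17937; k=3: 3040+3915+14·5·27=8845; k=4: 5070+0+14·29·27=16032 → min 8845.
Optimal order: ((A(BC))(DE)) with cost 8845.

8845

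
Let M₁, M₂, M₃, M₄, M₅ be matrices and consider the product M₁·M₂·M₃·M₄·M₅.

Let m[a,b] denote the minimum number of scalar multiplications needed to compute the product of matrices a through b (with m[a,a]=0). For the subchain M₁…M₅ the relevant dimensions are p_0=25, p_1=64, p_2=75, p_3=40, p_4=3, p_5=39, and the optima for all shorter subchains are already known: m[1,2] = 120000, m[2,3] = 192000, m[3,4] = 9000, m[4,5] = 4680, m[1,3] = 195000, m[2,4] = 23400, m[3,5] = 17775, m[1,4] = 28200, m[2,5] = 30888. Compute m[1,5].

m[1,5] = min over k∈[1,4] of m[1,k]+m[k+1,5]+p_{0}·p_k·p_{5}.
k=1: 0 + 30888 + 25·64·39 = 93288; k=2: 120000 + 17775 + 25·75·39 = 210900; k=3: 195000 + 4680 + 25·40·39 = 238680; k=4: 28200 + 0 + 25·3·39 = 31125.
Minimum: 31125 at k=4.

31125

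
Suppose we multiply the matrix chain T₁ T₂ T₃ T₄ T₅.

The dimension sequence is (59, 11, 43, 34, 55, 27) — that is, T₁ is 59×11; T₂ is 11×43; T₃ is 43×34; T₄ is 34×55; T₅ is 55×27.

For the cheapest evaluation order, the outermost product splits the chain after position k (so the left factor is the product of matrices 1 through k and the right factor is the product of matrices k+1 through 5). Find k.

1

Adjacent pairs: T₁T₂ = 59·11·43 = 27907; T₂T₃ = 11·43·34 = 16082; T₃T₄ = 43·34·55 = 80410; T₄T₅ = 34·55·27 = 50490.
Length 3: T₁..T₃: k=1: 0+16082+59·11·34=38148; k=2: 27907+0+59·43·34=114165 → min 38148 | T₂..T₄: k=2: 0+80410+11·43·55=106425; k=3: 16082+0+11·34·55=36652 → min 36652 | T₃..T₅: k=3: 0+50490+43·34·27=89964; k=4: 80410+0+43·55·27=144265 → min 89964.
Length 4: T₁..T₄: k=1: 0+36652+59·11·55=72347; k=2: 27907+80410+59·43·55=247852; k=3: 38148+0+59·34·55=148478 → min 72347 | T₂..T₅: k=2: 0+89964+11·43·27=102735; k=3: 16082+50490+11·34·27=76670; k=4: 36652+0+11·55·27=52987 → min 52987.
Top-level splits: k=1: (T₁..T₁)·(T₂..T₅) → 0+52987+59·11·27 = 70510; k=2: (T₁..T₂)·(T₃..T₅) → 27907+89964+59·43·27 = 186370; k=3: (T₁..T₃)·(T₄..T₅) → 38148+50490+59·34·27 = 142800; k=4: (T₁..T₄)·(T₅..T₅) → 72347+0+59·55·27 = 159962.
Best split is after T₁, i.e. k = 1.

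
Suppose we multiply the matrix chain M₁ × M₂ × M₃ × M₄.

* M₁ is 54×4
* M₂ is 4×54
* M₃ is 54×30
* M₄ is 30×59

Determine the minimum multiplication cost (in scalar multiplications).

26304

Adjacent pairs: M₁M₂ = 54·4·54 = 11664; M₂M₃ = 4·54·30 = 6480; M₃M₄ = 54·30·59 = 95580.
Length 3: M₁..M₃: k=1: 0+6480+54·4·30=12960; k=2: 11664+0+54·54·30=99144 → min 12960 | M₂..M₄: k=2: 0+95580+4·54·59=108324; k=3: 6480+0+4·30·59=13560 → min 13560.
Length 4: M₁..M₄: k=1: 0+13560+54·4·59=26304; k=2: 11664+95580+54·54·59=279288; k=3: 12960+0+54·30·59=108540 → min 26304.
Optimal order: (M₁ × ((M₂ × M₃) × M₄)) with cost 26304.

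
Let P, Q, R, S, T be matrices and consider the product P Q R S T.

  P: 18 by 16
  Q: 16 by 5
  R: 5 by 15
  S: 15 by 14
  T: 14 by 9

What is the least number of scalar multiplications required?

Adjacent pairs: PQ = 18·16·5 = 1440; QR = 16·5·15 = 1200; RS = 5·15·14 = 1050; ST = 15·14·9 = 1890.
Length 3: P..R: k=1: 0+1200+18·16·15=5520; k=2: 1440+0+18·5·15=2790 → min 2790 | Q..S: k=2: 0+1050+16·5·14=2170; k=3: 1200+0+16·15·14=4560 → min 2170 | R..T: k=3: 0+1890+5·15·9=2565; k=4: 1050+0+5·14·9=1680 → min 1680.
Length 4: P..S: k=1: 0+2170+18·16·14=6202; k=2: 1440+1050+18·5·14=3750; k=3: 2790+0+18·15·14=6570 → min 3750 | Q..T: k=2: 0+1680+16·5·9=2400; k=3: 1200+1890+16·15·9=5250; k=4: 2170+0+16·14·9=4186 → min 2400.
Length 5: P..T: k=1: 0+2400+18·16·9=4992; k=2: 1440+1680+18·5·9=3930; k=3: 2790+1890+18·15·9=7110; k=4: 3750+0+18·14·9=6018 → min 3930.
Optimal order: ((P Q) ((R S) T)) with cost 3930.

3930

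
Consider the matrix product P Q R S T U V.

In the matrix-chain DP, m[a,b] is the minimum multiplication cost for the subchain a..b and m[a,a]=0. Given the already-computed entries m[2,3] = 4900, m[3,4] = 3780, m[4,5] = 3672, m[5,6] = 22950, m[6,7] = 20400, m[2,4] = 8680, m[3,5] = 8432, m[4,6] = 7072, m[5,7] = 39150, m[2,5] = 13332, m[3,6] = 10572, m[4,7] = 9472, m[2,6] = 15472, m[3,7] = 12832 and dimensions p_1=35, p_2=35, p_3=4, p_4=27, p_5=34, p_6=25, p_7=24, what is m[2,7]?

m[2,7] = min over k∈[2,6] of m[2,k]+m[k+1,7]+p_{1}·p_k·p_{7}.
k=2: 0 + 12832 + 35·35·24 = 42232; k=3: 4900 + 9472 + 35·4·24 = 17732; k=4: 8680 + 39150 + 35·27·24 = 70510; k=5: 13332 + 20400 + 35·34·24 = 62292; k=6: 15472 + 0 + 35·25·24 = 36472.
Minimum: 17732 at k=3.

17732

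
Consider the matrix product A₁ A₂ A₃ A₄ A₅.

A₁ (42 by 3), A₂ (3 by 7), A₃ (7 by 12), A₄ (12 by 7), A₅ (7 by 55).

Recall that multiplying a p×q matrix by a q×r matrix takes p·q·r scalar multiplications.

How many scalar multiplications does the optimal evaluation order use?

8589

Adjacent pairs: A₁A₂ = 42·3·7 = 882; A₂A₃ = 3·7·12 = 252; A₃A₄ = 7·12·7 = 588; A₄A₅ = 12·7·55 = 4620.
Length 3: A₁..A₃: k=1: 0+252+42·3·12=1764; k=2: 882+0+42·7·12=4410 → min 1764 | A₂..A₄: k=2: 0+588+3·7·7=735; k=3: 252+0+3·12·7=504 → min 504 | A₃..A₅: k=3: 0+4620+7·12·55=9240; k=4: 588+0+7·7·55=3283 → min 3283.
Length 4: A₁..A₄: k=1: 0+504+42·3·7=1386; k=2: 882+588+42·7·7=3528; k=3: 1764+0+42·12·7=5292 → min 1386 | A₂..A₅: k=2: 0+3283+3·7·55=4438; k=3: 252+4620+3·12·55=6852; k=4: 504+0+3·7·55=1659 → min 1659.
Length 5: A₁..A₅: k=1: 0+1659+42·3·55=8589; k=2: 882+3283+42·7·55=20335; k=3: 1764+4620+42·12·55=34104; k=4: 1386+0+42·7·55=17556 → min 8589.
Optimal order: (A₁ (((A₂ A₃) A₄) A₅)) with cost 8589.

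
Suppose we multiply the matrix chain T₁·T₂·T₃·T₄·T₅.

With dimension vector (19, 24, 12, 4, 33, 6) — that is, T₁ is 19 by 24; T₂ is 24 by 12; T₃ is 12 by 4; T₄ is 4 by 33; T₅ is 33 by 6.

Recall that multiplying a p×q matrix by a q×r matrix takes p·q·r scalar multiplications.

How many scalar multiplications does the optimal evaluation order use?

Adjacent pairs: T₁T₂ = 19·24·12 = 5472; T₂T₃ = 24·12·4 = 1152; T₃T₄ = 12·4·33 = 1584; T₄T₅ = 4·33·6 = 792.
Length 3: T₁..T₃: k=1: 0+1152+19·24·4=2976; k=2: 5472+0+19·12·4=6384 → min 2976 | T₂..T₄: k=2: 0+1584+24·12·33=11088; k=3: 1152+0+24·4·33=4320 → min 4320 | T₃..T₅: k=3: 0+792+12·4·6=1080; k=4: 1584+0+12·33·6=3960 → min 1080.
Length 4: T₁..T₄: k=1: 0+4320+19·24·33=19368; k=2: 5472+1584+19·12·33=14580; k=3: 2976+0+19·4·33=5484 → min 5484 | T₂..T₅: k=2: 0+1080+24·12·6=2808; k=3: 1152+792+24·4·6=2520; k=4: 4320+0+24·33·6=9072 → min 2520.
Length 5: T₁..T₅: k=1: 0+2520+19·24·6=5256; k=2: 5472+1080+19·12·6=7920; k=3: 2976+792+19·4·6=4224; k=4: 5484+0+19·33·6=9246 → min 4224.
Optimal order: ((T₁·(T₂·T₃))·(T₄·T₅)) with cost 4224.

4224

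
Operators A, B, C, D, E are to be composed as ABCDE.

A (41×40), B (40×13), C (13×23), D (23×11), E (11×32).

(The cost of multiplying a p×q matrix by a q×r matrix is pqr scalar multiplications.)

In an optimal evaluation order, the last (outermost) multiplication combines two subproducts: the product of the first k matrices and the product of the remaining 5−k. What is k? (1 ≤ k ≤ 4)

Adjacent pairs: AB = 41·40·13 = 21320; BC = 40·13·23 = 11960; CD = 13·23·11 = 3289; DE = 23·11·32 = 8096.
Length 3: A..C: k=1: 0+11960+41·40·23=49680; k=2: 21320+0+41·13·23=33579 → min 33579 | B..D: k=2: 0+3289+40·13·11=9009; k=3: 11960+0+40·23·11=22080 → min 9009 | C..E: k=3: 0+8096+13·23·32=17664; k=4: 3289+0+13·11·32=7865 → min 7865.
Length 4: A..D: k=1: 0+9009+41·40·11=27049; k=2: 21320+3289+41·13·11=30472; k=3: 33579+0+41·23·11=43952 → min 27049 | B..E: k=2: 0+7865+40·13·32=24505; k=3: 11960+8096+40·23·32=49496; k=4: 9009+0+40·11·32=23089 → min 23089.
Top-level splits: k=1: (A..A)·(B..E) → 0+23089+41·40·32 = 75569; k=2: (A..B)·(C..E) → 21320+7865+41·13·32 = 46241; k=3: (A..C)·(D..E) → 33579+8096+41·23·32 = 71851; k=4: (A..D)·(E..E) → 27049+0+41·11·32 = 41481.
Best split is after D, i.e. k = 4.

4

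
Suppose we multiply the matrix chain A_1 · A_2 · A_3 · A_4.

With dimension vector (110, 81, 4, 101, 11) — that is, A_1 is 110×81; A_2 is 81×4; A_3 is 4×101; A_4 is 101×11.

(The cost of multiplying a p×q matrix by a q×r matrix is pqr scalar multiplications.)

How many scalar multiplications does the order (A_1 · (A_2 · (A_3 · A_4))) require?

106018

(A_3 · A_4): 4×101 by 101×11 → 4×11, cost 4·101·11 = 4444
(A_2 · (A_3 · A_4)): 81×4 by 4×11 → 81×11, cost 81·4·11 = 3564; cumulative 8008
(A_1 · (A_2 · (A_3 · A_4))): 110×81 by 81×11 → 110×11, cost 110·81·11 = 98010; cumulative 106018
Total: 106018 scalar multiplications.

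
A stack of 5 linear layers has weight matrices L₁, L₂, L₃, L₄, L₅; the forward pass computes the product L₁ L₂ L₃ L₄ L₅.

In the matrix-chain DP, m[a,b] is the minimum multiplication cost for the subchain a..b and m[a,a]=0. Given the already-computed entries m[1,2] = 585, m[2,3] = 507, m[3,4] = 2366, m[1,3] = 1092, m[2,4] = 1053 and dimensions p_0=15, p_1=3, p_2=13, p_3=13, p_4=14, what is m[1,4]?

1683

m[1,4] = min over k∈[1,3] of m[1,k]+m[k+1,4]+p_{0}·p_k·p_{4}.
k=1: 0 + 1053 + 15·3·14 = 1683; k=2: 585 + 2366 + 15·13·14 = 5681; k=3: 1092 + 0 + 15·13·14 = 3822.
Minimum: 1683 at k=1.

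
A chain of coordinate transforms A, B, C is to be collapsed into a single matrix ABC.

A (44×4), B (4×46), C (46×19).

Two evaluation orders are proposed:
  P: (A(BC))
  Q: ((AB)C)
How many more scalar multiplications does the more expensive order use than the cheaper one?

Order P = (A(BC)): (BC): 4×46 by 46×19 → 4×19, cost 4·46·19 = 3496; (A(BC)): 44×4 by 4×19 → 44×19, cost 44·4·19 = 3344; cumulative 6840. Total 6840.
Order Q = ((AB)C): (AB): 44×4 by 4×46 → 44×46, cost 44·4·46 = 8096; ((AB)C): 44×46 by 46×19 → 44×19, cost 44·46·19 = 38456; cumulative 46552. Total 46552.
Difference: |6840 − 46552| = 39712.

39712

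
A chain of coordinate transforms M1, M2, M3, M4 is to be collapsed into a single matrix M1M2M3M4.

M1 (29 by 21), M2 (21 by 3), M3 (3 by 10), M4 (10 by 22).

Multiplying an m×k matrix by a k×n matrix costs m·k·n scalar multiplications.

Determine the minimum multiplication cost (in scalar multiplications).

Adjacent pairs: M1M2 = 29·21·3 = 1827; M2M3 = 21·3·10 = 630; M3M4 = 3·10·22 = 660.
Length 3: M1..M3: k=1: 0+630+29·21·10=6720; k=2: 1827+0+29·3·10=2697 → min 2697 | M2..M4: k=2: 0+660+21·3·22=2046; k=3: 630+0+21·10·22=5250 → min 2046.
Length 4: M1..M4: k=1: 0+2046+29·21·22=15444; k=2: 1827+660+29·3·22=4401; k=3: 2697+0+29·10·22=9077 → min 4401.
Optimal order: ((M1M2)(M3M4)) with cost 4401.

4401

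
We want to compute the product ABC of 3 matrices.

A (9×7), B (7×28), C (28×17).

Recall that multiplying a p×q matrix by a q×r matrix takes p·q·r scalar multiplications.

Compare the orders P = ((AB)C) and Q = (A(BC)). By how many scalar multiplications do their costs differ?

Order P = ((AB)C): (AB): 9×7 by 7×28 → 9×28, cost 9·7·28 = 1764; ((AB)C): 9×28 by 28×17 → 9×17, cost 9·28·17 = 4284; cumulative 6048. Total 6048.
Order Q = (A(BC)): (BC): 7×28 by 28×17 → 7×17, cost 7·28·17 = 3332; (A(BC)): 9×7 by 7×17 → 9×17, cost 9·7·17 = 1071; cumulative 4403. Total 4403.
Difference: |6048 − 4403| = 1645.

1645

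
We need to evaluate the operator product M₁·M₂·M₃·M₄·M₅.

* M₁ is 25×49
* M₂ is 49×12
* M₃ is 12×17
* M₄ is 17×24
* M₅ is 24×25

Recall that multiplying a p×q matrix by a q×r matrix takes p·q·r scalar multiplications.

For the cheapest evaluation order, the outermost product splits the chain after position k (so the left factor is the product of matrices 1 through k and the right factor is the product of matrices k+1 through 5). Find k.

2

Adjacent pairs: M₁M₂ = 25·49·12 = 14700; M₂M₃ = 49·12·17 = 9996; M₃M₄ = 12·17·24 = 4896; M₄M₅ = 17·24·25 = 10200.
Length 3: M₁..M₃: k=1: 0+9996+25·49·17=30821; k=2: 14700+0+25·12·17=19800 → min 19800 | M₂..M₄: k=2: 0+4896+49·12·24=19008; k=3: 9996+0+49·17·24=29988 → min 19008 | M₃..M₅: k=3: 0+10200+12·17·25=15300; k=4: 4896+0+12·24·25=12096 → min 12096.
Length 4: M₁..M₄: k=1: 0+19008+25·49·24=48408; k=2: 14700+4896+25·12·24=26796; k=3: 19800+0+25·17·24=30000 → min 26796 | M₂..M₅: k=2: 0+12096+49·12·25=26796; k=3: 9996+10200+49·17·25=41021; k=4: 19008+0+49·24·25=48408 → min 26796.
Top-level splits: k=1: (M₁..M₁)·(M₂..M₅) → 0+26796+25·49·25 = 57421; k=2: (M₁..M₂)·(M₃..M₅) → 14700+12096+25·12·25 = 34296; k=3: (M₁..M₃)·(M₄..M₅) → 19800+10200+25·17·25 = 40625; k=4: (M₁..M₄)·(M₅..M₅) → 26796+0+25·24·25 = 41796.
Best split is after M₂, i.e. k = 2.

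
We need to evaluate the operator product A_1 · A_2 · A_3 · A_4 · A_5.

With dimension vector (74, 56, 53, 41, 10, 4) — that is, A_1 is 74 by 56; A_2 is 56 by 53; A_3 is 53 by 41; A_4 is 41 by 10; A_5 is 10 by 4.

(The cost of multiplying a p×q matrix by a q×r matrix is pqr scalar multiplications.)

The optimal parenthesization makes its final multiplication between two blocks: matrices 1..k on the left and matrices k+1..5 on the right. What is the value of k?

Adjacent pairs: A_1A_2 = 74·56·53 = 219632; A_2A_3 = 56·53·41 = 121688; A_3A_4 = 53·41·10 = 21730; A_4A_5 = 41·10·4 = 1640.
Length 3: A_1..A_3: k=1: 0+121688+74·56·41=291592; k=2: 219632+0+74·53·41=380434 → min 291592 | A_2..A_4: k=2: 0+21730+56·53·10=51410; k=3: 121688+0+56·41·10=144648 → min 51410 | A_3..A_5: k=3: 0+1640+53·41·4=10332; k=4: 21730+0+53·10·4=23850 → min 10332.
Length 4: A_1..A_4: k=1: 0+51410+74·56·10=92850; k=2: 219632+21730+74·53·10=280582; k=3: 291592+0+74·41·10=321932 → min 92850 | A_2..A_5: k=2: 0+10332+56·53·4=22204; k=3: 121688+1640+56·41·4=132512; k=4: 51410+0+56·10·4=53650 → min 22204.
Top-level splits: k=1: (A_1..A_1)·(A_2..A_5) → 0+22204+74·56·4 = 38780; k=2: (A_1..A_2)·(A_3..A_5) → 219632+10332+74·53·4 = 245652; k=3: (A_1..A_3)·(A_4..A_5) → 291592+1640+74·41·4 = 305368; k=4: (A_1..A_4)·(A_5..A_5) → 92850+0+74·10·4 = 95810.
Best split is after A_1, i.e. k = 1.

1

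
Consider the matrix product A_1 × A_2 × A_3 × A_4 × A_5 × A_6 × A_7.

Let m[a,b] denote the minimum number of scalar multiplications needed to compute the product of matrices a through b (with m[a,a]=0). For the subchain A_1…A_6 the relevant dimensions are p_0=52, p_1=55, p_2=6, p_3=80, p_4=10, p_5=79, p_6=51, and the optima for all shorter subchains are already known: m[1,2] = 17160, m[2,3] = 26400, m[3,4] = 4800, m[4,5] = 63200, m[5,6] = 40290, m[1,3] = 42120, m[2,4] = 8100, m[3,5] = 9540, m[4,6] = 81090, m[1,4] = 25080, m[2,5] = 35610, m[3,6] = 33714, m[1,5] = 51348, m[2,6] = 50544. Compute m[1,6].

66786

m[1,6] = min over k∈[1,5] of m[1,k]+m[k+1,6]+p_{0}·p_k·p_{6}.
k=1: 0 + 50544 + 52·55·51 = 196404; k=2: 17160 + 33714 + 52·6·51 = 66786; k=3: 42120 + 81090 + 52·80·51 = 335370; k=4: 25080 + 40290 + 52·10·51 = 91890; k=5: 51348 + 0 + 52·79·51 = 260856.
Minimum: 66786 at k=2.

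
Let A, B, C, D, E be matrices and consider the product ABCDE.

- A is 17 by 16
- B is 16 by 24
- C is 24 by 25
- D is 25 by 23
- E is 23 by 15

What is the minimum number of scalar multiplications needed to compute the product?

Adjacent pairs: AB = 17·16·24 = 6528; BC = 16·24·25 = 9600; CD = 24·25·23 = 13800; DE = 25·23·15 = 8625.
Length 3: A..C: k=1: 0+9600+17·16·25=16400; k=2: 6528+0+17·24·25=16728 → min 16400 | B..D: k=2: 0+13800+16·24·23=22632; k=3: 9600+0+16·25·23=18800 → min 18800 | C..E: k=3: 0+8625+24·25·15=17625; k=4: 13800+0+24·23·15=22080 → min 17625.
Length 4: A..D: k=1: 0+18800+17·16·23=25056; k=2: 6528+13800+17·24·23=29712; k=3: 16400+0+17·25·23=26175 → min 25056 | B..E: k=2: 0+17625+16·24·15=23385; k=3: 9600+8625+16·25·15=24225; k=4: 18800+0+16·23·15=24320 → min 23385.
Length 5: A..E: k=1: 0+23385+17·16·15=27465; k=2: 6528+17625+17·24·15=30273; k=3: 16400+8625+17·25·15=31400; k=4: 25056+0+17·23·15=30921 → min 27465.
Optimal order: (A(B(C(DE)))) with cost 27465.

27465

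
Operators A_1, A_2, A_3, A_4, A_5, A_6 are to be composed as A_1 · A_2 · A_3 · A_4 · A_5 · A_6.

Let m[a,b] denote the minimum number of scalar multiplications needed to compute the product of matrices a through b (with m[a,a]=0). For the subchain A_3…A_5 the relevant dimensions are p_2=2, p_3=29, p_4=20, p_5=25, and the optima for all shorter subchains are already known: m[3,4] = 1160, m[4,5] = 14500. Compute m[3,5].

m[3,5] = min over k∈[3,4] of m[3,k]+m[k+1,5]+p_{2}·p_k·p_{5}.
k=3: 0 + 14500 + 2·29·25 = 15950; k=4: 1160 + 0 + 2·20·25 = 2160.
Minimum: 2160 at k=4.

2160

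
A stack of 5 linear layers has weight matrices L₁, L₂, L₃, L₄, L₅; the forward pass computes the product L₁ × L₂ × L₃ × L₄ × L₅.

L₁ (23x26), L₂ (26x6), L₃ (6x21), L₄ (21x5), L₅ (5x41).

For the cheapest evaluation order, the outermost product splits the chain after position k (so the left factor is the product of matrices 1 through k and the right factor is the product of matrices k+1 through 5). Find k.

Adjacent pairs: L₁L₂ = 23·26·6 = 3588; L₂L₃ = 26·6·21 = 3276; L₃L₄ = 6·21·5 = 630; L₄L₅ = 21·5·41 = 4305.
Length 3: L₁..L₃: k=1: 0+3276+23·26·21=15834; k=2: 3588+0+23·6·21=6486 → min 6486 | L₂..L₄: k=2: 0+630+26·6·5=1410; k=3: 3276+0+26·21·5=6006 → min 1410 | L₃..L₅: k=3: 0+4305+6·21·41=9471; k=4: 630+0+6·5·41=1860 → min 1860.
Length 4: L₁..L₄: k=1: 0+1410+23·26·5=4400; k=2: 3588+630+23·6·5=4908; k=3: 6486+0+23·21·5=8901 → min 4400 | L₂..L₅: k=2: 0+1860+26·6·41=8256; k=3: 3276+4305+26·21·41=29967; k=4: 1410+0+26·5·41=6740 → min 6740.
Top-level splits: k=1: (L₁..L₁)·(L₂..L₅) → 0+6740+23·26·41 = 31258; k=2: (L₁..L₂)·(L₃..L₅) → 3588+1860+23·6·41 = 11106; k=3: (L₁..L₃)·(L₄..L₅) → 6486+4305+23·21·41 = 30594; k=4: (L₁..L₄)·(L₅..L₅) → 4400+0+23·5·41 = 9115.
Best split is after L₄, i.e. k = 4.

4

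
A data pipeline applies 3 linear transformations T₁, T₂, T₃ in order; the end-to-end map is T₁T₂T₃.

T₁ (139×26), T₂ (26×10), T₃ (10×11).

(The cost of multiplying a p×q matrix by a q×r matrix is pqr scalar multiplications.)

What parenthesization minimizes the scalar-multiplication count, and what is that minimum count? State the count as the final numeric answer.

(T₁(T₂T₃)): cost 42614.
((T₁T₂)T₃): cost 51430.
Optimal: (T₁(T₂T₃)) with cost 42614.

42614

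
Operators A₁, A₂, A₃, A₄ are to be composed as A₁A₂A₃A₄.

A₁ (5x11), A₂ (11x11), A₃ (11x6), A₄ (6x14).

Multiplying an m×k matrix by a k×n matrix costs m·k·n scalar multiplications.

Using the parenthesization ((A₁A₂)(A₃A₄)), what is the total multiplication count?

(A₁A₂): 5×11 by 11×11 → 5×11, cost 5·11·11 = 605
(A₃A₄): 11×6 by 6×14 → 11×14, cost 11·6·14 = 924
((A₁A₂)(A₃A₄)): 5×11 by 11×14 → 5×14, cost 5·11·14 = 770; cumulative 2299
Total: 2299 scalar multiplications.

2299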